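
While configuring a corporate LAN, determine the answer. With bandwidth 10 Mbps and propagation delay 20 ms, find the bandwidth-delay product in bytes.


Given: bandwidth = 10 Mbps, delay = 20 ms
BDP in bits = 10 * 10^6 * 20 / 1000
BDP in bits = 200000
BDP in bytes = 200000 / 8 = 25000

25000


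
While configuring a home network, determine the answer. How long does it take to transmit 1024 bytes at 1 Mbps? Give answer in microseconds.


Given: packet = 1024 bytes, bandwidth = 1 Mbps
Packet in bits = 1024 * 8 = 8192 bits
Bandwidth = 1 * 10^6 = 1000000 bps
Time = 8192 / 1000000 seconds
Time in us = 8192 * 10^6 / 1000000 = 8192

8192


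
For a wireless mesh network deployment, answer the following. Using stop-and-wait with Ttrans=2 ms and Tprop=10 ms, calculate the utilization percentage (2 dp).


Given: Ttrans = 2 ms, Tprop = 10 ms
RTT = 2 * Tprop = 2 * 10 = 20 ms
U = Ttrans / (Ttrans + RTT)
U = 2 / (2 + 20)
U = 2 / 22 = 0.090909
U% = 9.09%

9.09


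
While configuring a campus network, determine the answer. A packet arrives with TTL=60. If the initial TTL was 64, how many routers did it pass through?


Given: initial TTL = 64, received TTL = 60
Hops = initial TTL - received TTL
Hops = 64 - 60 = 4

4


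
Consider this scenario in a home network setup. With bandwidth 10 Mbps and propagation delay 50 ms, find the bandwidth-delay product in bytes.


Given: bandwidth = 10 Mbps, delay = 50 ms
BDP in bits = 10 * 10^6 * 50 / 1000
BDP in bits = 500000
BDP in bytes = 500000 / 8 = 62500

62500


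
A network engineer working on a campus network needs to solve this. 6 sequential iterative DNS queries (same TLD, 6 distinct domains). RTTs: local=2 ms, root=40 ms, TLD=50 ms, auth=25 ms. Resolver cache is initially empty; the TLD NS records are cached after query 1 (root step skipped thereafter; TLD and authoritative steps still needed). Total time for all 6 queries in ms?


Lookup 1 (cold cache): local + root + TLD + auth = 2 + 40 + 50 + 25 = 117 ms
Lookups 2..6 (TLD NS cached -> skip root; new domain -> still ask TLD and auth): local + TLD + auth = 2 + 50 + 25 = 77 ms each
Remaining 5 lookups: 5 * 77 = 385 ms
Total = 117 + 385 = 502 ms

502


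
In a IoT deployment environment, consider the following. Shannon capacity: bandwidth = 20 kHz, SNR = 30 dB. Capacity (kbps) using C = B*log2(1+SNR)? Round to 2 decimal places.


Given: B = 20 kHz, SNR = 30 dB
SNR linear = 10^(30/10) = 1000
1 + SNR = 1001
log2(1001) = 9.9672262588
C = 20 * 1000 * 9.9672262588 = 199344.5252 bps
C = 199.344525 kbps -> 199.34 kbps (2 dp)

199.34


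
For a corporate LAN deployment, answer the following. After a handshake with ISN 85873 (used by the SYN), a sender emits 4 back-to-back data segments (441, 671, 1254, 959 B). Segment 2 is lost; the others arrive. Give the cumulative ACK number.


SYN uses sequence number 85873; first data byte = ISN + 1 = 85874.
Segment 1: SEQ = 85874, len = 441 B, covers [85874, 86314]
Segment 2: SEQ = 86315, len = 671 B, covers [86315, 86985] [LOST]
Segment 3: SEQ = 86986, len = 1254 B, covers [86986, 88239]
Segment 4: SEQ = 88240, len = 959 B, covers [88240, 89198]
In-order data received: bytes [85874, 86314] (segments 1..1).
Segment 2 missing -> gap begins at byte 86315; later segments buffered out of order.
Cumulative ACK = next expected in-order byte = 85874 + 441 = 86315

86315


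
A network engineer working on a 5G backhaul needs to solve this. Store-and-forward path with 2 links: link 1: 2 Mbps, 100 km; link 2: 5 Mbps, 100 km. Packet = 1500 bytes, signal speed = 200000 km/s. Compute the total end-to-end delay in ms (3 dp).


Packet = 1500 bytes = 12000 bits. Store-and-forward: sum (t_trans + t_prop) per link.
Link 1: t_trans = 12000/(2*10^6) s = 6.0000 ms; t_prop = 100/200000 s = 0.5000 ms; subtotal = 6.5000 ms
Link 2: t_trans = 12000/(5*10^6) s = 2.4000 ms; t_prop = 100/200000 s = 0.5000 ms; subtotal = 2.9000 ms
End-to-end = 6.5000 + 2.9000 = 9.4000 ms -> 9.400 ms (3 dp)

9.400


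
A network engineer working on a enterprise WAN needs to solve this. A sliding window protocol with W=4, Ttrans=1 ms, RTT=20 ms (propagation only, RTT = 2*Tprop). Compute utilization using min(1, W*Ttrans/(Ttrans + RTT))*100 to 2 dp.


Given: W = 4, Ttrans = 1 ms, RTT = 20 ms (= 2 * Tprop, Tprop = 10 ms)
Cycle time = Ttrans + RTT = 1 + 20 = 21 ms (first packet sent until its ACK returns)
W * Ttrans = 4 * 1 = 4 ms of sending per cycle
W * Ttrans / (Ttrans + RTT) = 4 / 21 = 0.190476
U = min(1, 0.190476) = 0.190476
U% = 19.05%

19.05


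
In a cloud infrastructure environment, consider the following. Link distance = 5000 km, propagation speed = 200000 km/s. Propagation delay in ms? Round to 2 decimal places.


Given: distance = 5000 km, speed = 200000 km/s
Delay = distance / speed = 5000 / 200000 seconds
Delay in ms = 5000 * 1000 / 200000
Delay = 25.0000 ms
Rounded to 2 dp = 25.00 ms

25.00


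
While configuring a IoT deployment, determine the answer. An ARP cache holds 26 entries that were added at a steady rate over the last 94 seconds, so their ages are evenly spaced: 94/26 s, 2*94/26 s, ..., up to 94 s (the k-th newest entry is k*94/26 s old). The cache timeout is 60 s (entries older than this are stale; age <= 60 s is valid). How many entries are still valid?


Ages are k * 94/26 s for k = 1..26 (spacing = 3.6154 s).
Entry k is valid iff k * 94/26 <= 60 iff k <= 26 * 60 / 94 = 16.5957
n_valid = floor(16.5957) = 16
(n_stale = 26 - 16 = 10)

16


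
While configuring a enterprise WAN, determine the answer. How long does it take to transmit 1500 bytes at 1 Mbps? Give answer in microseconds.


Given: packet = 1500 bytes, bandwidth = 1 Mbps
Packet in bits = 1500 * 8 = 12000 bits
Bandwidth = 1 * 10^6 = 1000000 bps
Time = 12000 / 1000000 seconds
Time in us = 12000 * 10^6 / 1000000 = 12000

12000


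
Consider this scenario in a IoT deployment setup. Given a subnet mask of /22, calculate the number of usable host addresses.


Given: subnet mask /22
Host bits = 32 - 22 = 10
Total addresses = 2^10 = 1024
Usable hosts = 1024 - 2 (network + broadcast) = 1022

1022


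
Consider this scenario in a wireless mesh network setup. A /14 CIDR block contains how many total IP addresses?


Given: CIDR prefix /14
Host bits = 32 - 14 = 18
Total addresses = 2^18 = 262144

262144


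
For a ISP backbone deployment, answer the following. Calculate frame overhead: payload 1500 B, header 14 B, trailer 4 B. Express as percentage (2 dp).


Given: payload = 1500 B, header = 14 B, trailer = 4 B
Overhead bytes = header + trailer = 14 + 4 = 18
Total frame = payload + overhead = 1500 + 18 = 1518
Overhead % = 18 / 1518 * 100 = 1.1858% -> 1.19% (2 dp)

1.19


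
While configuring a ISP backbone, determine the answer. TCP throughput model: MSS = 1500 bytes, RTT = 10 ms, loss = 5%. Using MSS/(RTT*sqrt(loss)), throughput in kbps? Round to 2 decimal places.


Given: MSS = 1500 bytes, RTT = 10 ms, loss = 5%
RTT in seconds = 10 / 1000 = 0.01
Loss rate = 5% = 0.05
sqrt(loss) = sqrt(0.05) = 0.223606797750
Throughput (bytes/s) = 1500 / (0.01 * 0.223606797750) = 670820.3932
Throughput (kbps) = 670820.3932 * 8 / 1000 = 5366.563146 -> 5366.56 kbps (2 dp)

5366.56


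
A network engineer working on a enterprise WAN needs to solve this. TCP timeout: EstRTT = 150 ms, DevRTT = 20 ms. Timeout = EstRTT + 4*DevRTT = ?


Given: EstRTT = 150 ms, DevRTT = 20 ms
Timeout = EstRTT + 4 * DevRTT
4 * DevRTT = 4 * 20 = 80
Timeout = 150 + 80 = 230 ms

230


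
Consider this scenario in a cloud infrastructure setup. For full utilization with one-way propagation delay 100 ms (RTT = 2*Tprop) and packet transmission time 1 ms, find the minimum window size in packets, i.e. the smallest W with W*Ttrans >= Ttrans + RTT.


Given: Ttrans = 1 ms, RTT = 200 ms (= 2 * Tprop, Tprop = 100 ms)
Time until first ACK returns = Ttrans + RTT = 1 + 200 = 201 ms
Need W * Ttrans >= Ttrans + RTT  ->  W >= (Ttrans + RTT) / Ttrans
(Ttrans + RTT) / Ttrans = 201 / 1 = 201
W_min = ceil(201) = 201

201


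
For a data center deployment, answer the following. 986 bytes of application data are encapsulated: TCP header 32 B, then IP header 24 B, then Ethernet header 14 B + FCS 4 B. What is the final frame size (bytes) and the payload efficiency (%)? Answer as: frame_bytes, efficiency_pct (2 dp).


TCP segment = 986 + 32 = 1018 B
IP packet = 1018 + 24 = 1042 B
Ethernet frame = 1042 + 14 + 4 = 1060 B
Efficiency = app / frame = 986 / 1060 = 0.930189 = 93.0189% -> 93.02% (2 dp)

1060, 93.02


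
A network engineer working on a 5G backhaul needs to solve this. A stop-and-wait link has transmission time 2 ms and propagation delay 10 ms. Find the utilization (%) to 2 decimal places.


Given: Ttrans = 2 ms, Tprop = 10 ms
RTT = 2 * Tprop = 2 * 10 = 20 ms
U = Ttrans / (Ttrans + RTT)
U = 2 / (2 + 20)
U = 2 / 22 = 0.090909
U% = 9.09%

9.09


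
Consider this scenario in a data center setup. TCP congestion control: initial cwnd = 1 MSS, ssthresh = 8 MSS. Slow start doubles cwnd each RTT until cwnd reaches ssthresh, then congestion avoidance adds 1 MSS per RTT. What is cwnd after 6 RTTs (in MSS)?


RTT 0: cwnd = 1 MSS (initial)
RTT 1: cwnd = 2 MSS (slow start, doubled)
RTT 2: cwnd = 4 MSS (slow start, doubled)
RTT 3: cwnd = 8 MSS (slow start, doubled)
RTT 4: cwnd = 9 MSS (congestion avoidance, +1)
RTT 5: cwnd = 10 MSS (congestion avoidance, +1)
RTT 6: cwnd = 11 MSS (congestion avoidance, +1)

11


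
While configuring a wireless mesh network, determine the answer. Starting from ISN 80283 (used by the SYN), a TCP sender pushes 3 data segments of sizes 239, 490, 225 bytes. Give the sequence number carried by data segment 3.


The SYN occupies sequence number ISN = 80283, so the first data byte is ISN + 1 = 80284.
SEQ of data segment i = (ISN + 1) + sum of payload sizes of segments 1..i-1.
Segment 1: SEQ = 80284, payload = 239 bytes
Segment 2: SEQ = 80523, payload = 490 bytes
Segment 3: SEQ = 81013, payload = 225 bytes
SEQ of segment 3 = 80284 + 239 + 490 = 81013

81013


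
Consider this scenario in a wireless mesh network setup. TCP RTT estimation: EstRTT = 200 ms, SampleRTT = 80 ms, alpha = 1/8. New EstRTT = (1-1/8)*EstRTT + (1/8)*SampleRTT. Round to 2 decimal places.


Given: EstRTT = 200 ms, SampleRTT = 80 ms, alpha = 1/8
New EstRTT = (1 - alpha) * EstRTT + alpha * SampleRTT
(7/8) * 200 = 175
(1/8) * 80 = 10
New EstRTT = 175 + 10 = 185 ms -> 185.00 ms (2 dp)

185.00


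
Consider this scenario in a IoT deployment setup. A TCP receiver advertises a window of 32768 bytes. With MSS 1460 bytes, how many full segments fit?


Given: RWND = 32768 bytes, MSS = 1460 bytes
Full segments = floor(RWND / MSS)
Full segments = floor(32768 / 1460)
Full segments = floor(22.4438) = 22

22


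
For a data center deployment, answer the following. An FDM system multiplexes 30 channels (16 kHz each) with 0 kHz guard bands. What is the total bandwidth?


Given: 30 channels, 16 kHz each, guard = 0 kHz
Channel bandwidth = 30 * 16 = 480 kHz
Guard bands = 29 gaps * 0 kHz = 0 kHz
Total = 480 + 0 = 480 kHz

480


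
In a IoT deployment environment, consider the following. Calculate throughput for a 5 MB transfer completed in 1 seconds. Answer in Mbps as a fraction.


Given: file = 5 MB, time = 1 s
File in Mb = 5 * 8 = 40 Mb
Throughput = 40 / 1 Mbps
Throughput = 40 Mbps

40


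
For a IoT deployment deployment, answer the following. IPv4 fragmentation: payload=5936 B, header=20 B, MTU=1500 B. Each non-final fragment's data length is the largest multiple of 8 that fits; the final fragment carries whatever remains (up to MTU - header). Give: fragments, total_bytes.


Max data per non-final fragment = floor((MTU - header)/8)*8 = floor((1500 - 20)/8)*8 = floor(1480/8)*8 = 1480 B
Final fragment needs no 8-byte alignment: it can carry up to MTU - header = 1480 B
Non-final fragments needed = ceil((payload - 1480) / 1480) = ceil(4456/1480) = ceil(3.0108) = 4
Number of fragments = 4 + 1 = 5
Fragment sizes (data): 4 * 1480 B + 16 B (last, 16 <= 1480 OK)
Total bytes sent = payload + n_frags * header = 5936 + 5*20 = 5936 + 100 = 6036 B

5, 6036


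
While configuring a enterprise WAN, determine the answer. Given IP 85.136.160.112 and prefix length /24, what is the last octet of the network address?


Given: IP = 85.136.160.112, prefix = /24
Subnet mask = 255.255.255.0
Last octet of IP: 112
Last octet of mask: 0
Network last octet = 112 AND 0 = 0

0


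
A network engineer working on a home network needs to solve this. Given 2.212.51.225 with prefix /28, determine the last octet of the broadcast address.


Given: IP = 2.212.51.225, prefix = /28
Host bits = 32 - 28 = 4
Network last octet = 225 AND mask = 224
Host part size = 2^4 - 1 = 15
Broadcast last octet = 224 OR 15 = 239

239


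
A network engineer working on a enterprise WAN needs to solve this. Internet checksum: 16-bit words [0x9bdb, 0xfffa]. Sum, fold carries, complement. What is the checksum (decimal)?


Given words: [0x9bdb, 0xfffa]
Step 1: Sum all words
Raw sum = 39899 + 65530 = 105429
Step 2: Fold carry: (39893 + 1) = 39894
One's complement = ~39894 & 0xFFFF = 25641

25641


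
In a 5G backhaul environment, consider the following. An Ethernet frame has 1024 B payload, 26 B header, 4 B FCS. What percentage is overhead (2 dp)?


Given: payload = 1024 B, header = 26 B, trailer = 4 B
Overhead bytes = header + trailer = 26 + 4 = 30
Total frame = payload + overhead = 1024 + 30 = 1054
Overhead % = 30 / 1054 * 100 = 2.8463% -> 2.85% (2 dp)

2.85


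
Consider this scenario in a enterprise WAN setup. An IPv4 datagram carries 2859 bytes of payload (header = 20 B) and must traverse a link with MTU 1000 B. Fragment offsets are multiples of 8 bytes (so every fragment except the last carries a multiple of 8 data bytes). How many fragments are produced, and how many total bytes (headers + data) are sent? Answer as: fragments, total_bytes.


Max data per non-final fragment = floor((MTU - header)/8)*8 = floor((1000 - 20)/8)*8 = floor(980/8)*8 = 976 B
Final fragment needs no 8-byte alignment: it can carry up to MTU - header = 980 B
Non-final fragments needed = ceil((payload - 980) / 976) = ceil(1879/976) = ceil(1.9252) = 2
Number of fragments = 2 + 1 = 3
Fragment sizes (data): 2 * 976 B + 907 B (last, 907 <= 980 OK)
Total bytes sent = payload + n_frags * header = 2859 + 3*20 = 2859 + 60 = 2919 B

3, 2919


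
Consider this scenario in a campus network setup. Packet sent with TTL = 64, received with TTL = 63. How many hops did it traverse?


Given: initial TTL = 64, received TTL = 63
Hops = initial TTL - received TTL
Hops = 64 - 63 = 1

1


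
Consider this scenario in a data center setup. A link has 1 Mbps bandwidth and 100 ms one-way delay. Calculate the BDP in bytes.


Given: bandwidth = 1 Mbps, delay = 100 ms
BDP in bits = 1 * 10^6 * 100 / 1000
BDP in bits = 100000
BDP in bytes = 100000 / 8 = 12500

12500


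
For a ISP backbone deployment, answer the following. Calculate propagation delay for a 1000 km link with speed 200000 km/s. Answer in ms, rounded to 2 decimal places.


Given: distance = 1000 km, speed = 200000 km/s
Delay = distance / speed = 1000 / 200000 seconds
Delay in ms = 1000 * 1000 / 200000
Delay = 5.0000 ms
Rounded to 2 dp = 5.00 ms

5.00


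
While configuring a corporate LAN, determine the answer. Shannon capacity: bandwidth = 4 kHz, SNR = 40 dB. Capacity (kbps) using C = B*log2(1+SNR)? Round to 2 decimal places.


Given: B = 4 kHz, SNR = 40 dB
SNR linear = 10^(40/10) = 10000
1 + SNR = 10001
log2(10001) = 13.2878566418
C = 4 * 1000 * 13.2878566418 = 53151.4266 bps
C = 53.151427 kbps -> 53.15 kbps (2 dp)

53.15


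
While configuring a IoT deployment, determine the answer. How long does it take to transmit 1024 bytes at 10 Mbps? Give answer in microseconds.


Given: packet = 1024 bytes, bandwidth = 10 Mbps
Packet in bits = 1024 * 8 = 8192 bits
Bandwidth = 10 * 10^6 = 10000000 bps
Time = 8192 / 10000000 seconds
Time in us = 8192 * 10^6 / 10000000 = 819.2

819.2


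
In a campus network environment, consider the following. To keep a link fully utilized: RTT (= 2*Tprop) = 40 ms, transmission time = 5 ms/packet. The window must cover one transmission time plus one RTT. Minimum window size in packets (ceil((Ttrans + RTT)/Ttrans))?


Given: Ttrans = 5 ms, RTT = 40 ms (= 2 * Tprop, Tprop = 20 ms)
Time until first ACK returns = Ttrans + RTT = 5 + 40 = 45 ms
Need W * Ttrans >= Ttrans + RTT  ->  W >= (Ttrans + RTT) / Ttrans
(Ttrans + RTT) / Ttrans = 45 / 5 = 9
W_min = ceil(9) = 9

9


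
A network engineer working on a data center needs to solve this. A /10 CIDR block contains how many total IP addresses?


Given: CIDR prefix /10
Host bits = 32 - 10 = 22
Total addresses = 2^22 = 4194304

4194304


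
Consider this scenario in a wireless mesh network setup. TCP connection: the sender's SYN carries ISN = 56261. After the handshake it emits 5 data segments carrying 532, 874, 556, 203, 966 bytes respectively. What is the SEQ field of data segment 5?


The SYN occupies sequence number ISN = 56261, so the first data byte is ISN + 1 = 56262.
SEQ of data segment i = (ISN + 1) + sum of payload sizes of segments 1..i-1.
Segment 1: SEQ = 56262, payload = 532 bytes
Segment 2: SEQ = 56794, payload = 874 bytes
Segment 3: SEQ = 57668, payload = 556 bytes
Segment 4: SEQ = 58224, payload = 203 bytes
Segment 5: SEQ = 58427, payload = 966 bytes
SEQ of segment 5 = 56262 + 532 + 874 + 556 + 203 = 58427

58427


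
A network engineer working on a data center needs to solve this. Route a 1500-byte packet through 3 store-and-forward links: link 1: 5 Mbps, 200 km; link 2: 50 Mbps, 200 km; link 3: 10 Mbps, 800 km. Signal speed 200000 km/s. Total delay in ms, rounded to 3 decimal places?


Packet = 1500 bytes = 12000 bits. Store-and-forward: sum (t_trans + t_prop) per link.
Link 1: t_trans = 12000/(5*10^6) s = 2.4000 ms; t_prop = 200/200000 s = 1.0000 ms; subtotal = 3.4000 ms
Link 2: t_trans = 12000/(50*10^6) s = 0.2400 ms; t_prop = 200/200000 s = 1.0000 ms; subtotal = 1.2400 ms
Link 3: t_trans = 12000/(10*10^6) s = 1.2000 ms; t_prop = 800/200000 s = 4.0000 ms; subtotal = 5.2000 ms
End-to-end = 3.4000 + 1.2400 + 5.2000 = 9.8400 ms -> 9.840 ms (3 dp)

9.840


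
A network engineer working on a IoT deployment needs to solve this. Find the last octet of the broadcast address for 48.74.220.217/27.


Given: IP = 48.74.220.217, prefix = /27
Host bits = 32 - 27 = 5
Network last octet = 217 AND mask = 192
Host part size = 2^5 - 1 = 31
Broadcast last octet = 192 OR 31 = 223

223


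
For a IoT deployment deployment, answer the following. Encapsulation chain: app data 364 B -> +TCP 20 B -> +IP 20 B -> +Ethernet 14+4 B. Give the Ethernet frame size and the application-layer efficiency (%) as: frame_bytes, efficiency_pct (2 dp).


TCP segment = 364 + 20 = 384 B
IP packet = 384 + 20 = 404 B
Ethernet frame = 404 + 14 + 4 = 422 B
Efficiency = app / frame = 364 / 422 = 0.862559 = 86.2559% -> 86.26% (2 dp)

422, 86.26


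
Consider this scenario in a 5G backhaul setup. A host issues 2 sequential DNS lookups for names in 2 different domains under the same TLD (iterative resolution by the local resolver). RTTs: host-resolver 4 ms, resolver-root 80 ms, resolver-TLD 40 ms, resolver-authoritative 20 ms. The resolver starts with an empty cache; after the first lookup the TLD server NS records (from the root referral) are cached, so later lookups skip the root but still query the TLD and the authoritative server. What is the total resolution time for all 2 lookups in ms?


Lookup 1 (cold cache): local + root + TLD + auth = 4 + 80 + 40 + 20 = 144 ms
Lookups 2..2 (TLD NS cached -> skip root; new domain -> still ask TLD and auth): local + TLD + auth = 4 + 40 + 20 = 64 ms each
Remaining 1 lookups: 1 * 64 = 64 ms
Total = 144 + 64 = 208 ms

208


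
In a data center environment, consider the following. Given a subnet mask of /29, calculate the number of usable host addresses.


Given: subnet mask /29
Host bits = 32 - 29 = 3
Total addresses = 2^3 = 8
Usable hosts = 8 - 2 (network + broadcast) = 6

6


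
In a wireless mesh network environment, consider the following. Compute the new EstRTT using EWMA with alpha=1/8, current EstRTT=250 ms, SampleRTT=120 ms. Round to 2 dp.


Given: EstRTT = 250 ms, SampleRTT = 120 ms, alpha = 1/8
New EstRTT = (1 - alpha) * EstRTT + alpha * SampleRTT
(7/8) * 250 = 218.75
(1/8) * 120 = 15
New EstRTT = 218.75 + 15 = 233.75 ms -> 233.75 ms (2 dp)

233.75


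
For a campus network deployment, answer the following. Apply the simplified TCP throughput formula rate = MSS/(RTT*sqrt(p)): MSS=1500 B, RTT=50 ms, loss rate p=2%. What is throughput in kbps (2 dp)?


Given: MSS = 1500 bytes, RTT = 50 ms, loss = 2%
RTT in seconds = 50 / 1000 = 0.05
Loss rate = 2% = 0.02
sqrt(loss) = sqrt(0.02) = 0.141421356237
Throughput (bytes/s) = 1500 / (0.05 * 0.141421356237) = 212132.0344
Throughput (kbps) = 212132.0344 * 8 / 1000 = 1697.056275 -> 1697.06 kbps (2 dp)

1697.06


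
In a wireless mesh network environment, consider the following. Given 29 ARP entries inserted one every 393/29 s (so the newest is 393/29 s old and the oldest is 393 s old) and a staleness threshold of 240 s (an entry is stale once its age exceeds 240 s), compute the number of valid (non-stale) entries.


Ages are k * 393/29 s for k = 1..29 (spacing = 13.5517 s).
Entry k is valid iff k * 393/29 <= 240 iff k <= 29 * 240 / 393 = 17.7099
n_valid = floor(17.7099) = 17
(n_stale = 29 - 17 = 12)

17


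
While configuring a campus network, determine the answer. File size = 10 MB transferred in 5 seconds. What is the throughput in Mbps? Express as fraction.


Given: file = 10 MB, time = 5 s
File in Mb = 10 * 8 = 80 Mb
Throughput = 80 / 5 Mbps
Throughput = 16 Mbps

16


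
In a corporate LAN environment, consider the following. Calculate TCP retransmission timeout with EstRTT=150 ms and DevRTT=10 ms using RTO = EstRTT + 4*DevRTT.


Given: EstRTT = 150 ms, DevRTT = 10 ms
Timeout = EstRTT + 4 * DevRTT
4 * DevRTT = 4 * 10 = 40
Timeout = 150 + 40 = 190 ms

190


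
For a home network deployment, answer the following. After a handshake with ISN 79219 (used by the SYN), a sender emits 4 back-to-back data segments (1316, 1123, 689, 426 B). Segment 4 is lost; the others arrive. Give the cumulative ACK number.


SYN uses sequence number 79219; first data byte = ISN + 1 = 79220.
Segment 1: SEQ = 79220, len = 1316 B, covers [79220, 80535]
Segment 2: SEQ = 80536, len = 1123 B, covers [80536, 81658]
Segment 3: SEQ = 81659, len = 689 B, covers [81659, 82347]
Segment 4: SEQ = 82348, len = 426 B, covers [82348, 82773] [LOST]
In-order data received: bytes [79220, 82347] (segments 1..3).
Segment 4 missing -> gap begins at byte 82348.
Cumulative ACK = next expected in-order byte = 79220 + 1316 + 1123 + 689 = 82348

82348


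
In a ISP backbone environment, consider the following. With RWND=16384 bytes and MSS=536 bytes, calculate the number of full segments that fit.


Given: RWND = 16384 bytes, MSS = 536 bytes
Full segments = floor(RWND / MSS)
Full segments = floor(16384 / 536)
Full segments = floor(30.5672) = 30

30


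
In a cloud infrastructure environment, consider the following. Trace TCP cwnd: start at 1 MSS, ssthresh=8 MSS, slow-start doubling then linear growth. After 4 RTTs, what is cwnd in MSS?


RTT 0: cwnd = 1 MSS (initial)
RTT 1: cwnd = 2 MSS (slow start, doubled)
RTT 2: cwnd = 4 MSS (slow start, doubled)
RTT 3: cwnd = 8 MSS (slow start, doubled)
RTT 4: cwnd = 9 MSS (congestion avoidance, +1)

9


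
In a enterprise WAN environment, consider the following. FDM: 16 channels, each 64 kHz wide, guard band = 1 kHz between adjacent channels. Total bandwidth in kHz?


Given: 16 channels, 64 kHz each, guard = 1 kHz
Channel bandwidth = 16 * 64 = 1024 kHz
Guard bands = 15 gaps * 1 kHz = 15 kHz
Total = 1024 + 15 = 1039 kHz

1039


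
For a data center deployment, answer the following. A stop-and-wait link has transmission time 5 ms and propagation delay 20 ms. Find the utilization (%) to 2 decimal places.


Given: Ttrans = 5 ms, Tprop = 20 ms
RTT = 2 * Tprop = 2 * 20 = 40 ms
U = Ttrans / (Ttrans + RTT)
U = 5 / (5 + 40)
U = 5 / 45 = 0.111111
U% = 11.11%

11.11


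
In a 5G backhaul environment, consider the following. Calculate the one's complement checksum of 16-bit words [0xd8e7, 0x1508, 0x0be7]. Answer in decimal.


Given words: [0xd8e7, 0x1508, 0x0be7]
Step 1: Sum all words
Raw sum = 55527 + 5384 + 3047 = 63958
One's complement = ~63958 & 0xFFFF = 1577

1577


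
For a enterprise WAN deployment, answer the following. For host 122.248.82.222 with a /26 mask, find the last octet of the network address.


Given: IP = 122.248.82.222, prefix = /26
Subnet mask = 255.255.255.192
Last octet of IP: 222
Last octet of mask: 192
Network last octet = 222 AND 192 = 192

192


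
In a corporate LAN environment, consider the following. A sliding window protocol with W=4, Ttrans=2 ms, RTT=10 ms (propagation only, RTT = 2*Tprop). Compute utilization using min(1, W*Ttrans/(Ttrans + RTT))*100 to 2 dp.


Given: W = 4, Ttrans = 2 ms, RTT = 10 ms (= 2 * Tprop, Tprop = 5 ms)
Cycle time = Ttrans + RTT = 2 + 10 = 12 ms (first packet sent until its ACK returns)
W * Ttrans = 4 * 2 = 8 ms of sending per cycle
W * Ttrans / (Ttrans + RTT) = 8 / 12 = 0.666667
U = min(1, 0.666667) = 0.666667
U% = 66.67%

66.67


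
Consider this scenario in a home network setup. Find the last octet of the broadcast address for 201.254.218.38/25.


Given: IP = 201.254.218.38, prefix = /25
Host bits = 32 - 25 = 7
Network last octet = 38 AND mask = 0
Host part size = 2^7 - 1 = 127
Broadcast last octet = 0 OR 127 = 127

127


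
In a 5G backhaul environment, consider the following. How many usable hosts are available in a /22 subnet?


Given: subnet mask /22
Host bits = 32 - 22 = 10
Total addresses = 2^10 = 1024
Usable hosts = 1024 - 2 (network + broadcast) = 1022

1022


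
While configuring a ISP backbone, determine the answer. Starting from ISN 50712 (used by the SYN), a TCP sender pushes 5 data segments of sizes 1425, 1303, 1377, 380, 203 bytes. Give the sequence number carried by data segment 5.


The SYN occupies sequence number ISN = 50712, so the first data byte is ISN + 1 = 50713.
SEQ of data segment i = (ISN + 1) + sum of payload sizes of segments 1..i-1.
Segment 1: SEQ = 50713, payload = 1425 bytes
Segment 2: SEQ = 52138, payload = 1303 bytes
Segment 3: SEQ = 53441, payload = 1377 bytes
Segment 4: SEQ = 54818, payload = 380 bytes
Segment 5: SEQ = 55198, payload = 203 bytes
SEQ of segment 5 = 50713 + 1425 + 1303 + 1377 + 380 = 55198

55198


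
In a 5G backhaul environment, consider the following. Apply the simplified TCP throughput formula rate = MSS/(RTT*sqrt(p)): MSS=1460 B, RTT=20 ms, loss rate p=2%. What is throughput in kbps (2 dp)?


Given: MSS = 1460 bytes, RTT = 20 ms, loss = 2%
RTT in seconds = 20 / 1000 = 0.02
Loss rate = 2% = 0.02
sqrt(loss) = sqrt(0.02) = 0.141421356237
Throughput (bytes/s) = 1460 / (0.02 * 0.141421356237) = 516187.9503
Throughput (kbps) = 516187.9503 * 8 / 1000 = 4129.503602 -> 4129.50 kbps (2 dp)

4129.50


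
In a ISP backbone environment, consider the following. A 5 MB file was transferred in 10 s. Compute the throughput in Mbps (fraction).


Given: file = 5 MB, time = 10 s
File in Mb = 5 * 8 = 40 Mb
Throughput = 40 / 10 Mbps
Throughput = 4 Mbps

4


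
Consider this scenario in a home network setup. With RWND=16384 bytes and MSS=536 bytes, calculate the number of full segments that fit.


Given: RWND = 16384 bytes, MSS = 536 bytes
Full segments = floor(RWND / MSS)
Full segments = floor(16384 / 536)
Full segments = floor(30.5672) = 30

30


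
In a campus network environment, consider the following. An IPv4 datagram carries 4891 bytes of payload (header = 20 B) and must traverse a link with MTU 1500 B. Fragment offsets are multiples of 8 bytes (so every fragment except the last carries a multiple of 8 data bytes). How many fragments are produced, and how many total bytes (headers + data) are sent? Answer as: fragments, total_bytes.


Max data per non-final fragment = floor((MTU - header)/8)*8 = floor((1500 - 20)/8)*8 = floor(1480/8)*8 = 1480 B
Final fragment needs no 8-byte alignment: it can carry up to MTU - header = 1480 B
Non-final fragments needed = ceil((payload - 1480) / 1480) = ceil(3411/1480) = ceil(2.3047) = 3
Number of fragments = 3 + 1 = 4
Fragment sizes (data): 3 * 1480 B + 451 B (last, 451 <= 1480 OK)
Total bytes sent = payload + n_frags * header = 4891 + 4*20 = 4891 + 80 = 4971 B

4, 4971


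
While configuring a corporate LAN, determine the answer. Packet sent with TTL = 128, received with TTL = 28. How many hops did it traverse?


Given: initial TTL = 128, received TTL = 28
Hops = initial TTL - received TTL
Hops = 128 - 28 = 100

100


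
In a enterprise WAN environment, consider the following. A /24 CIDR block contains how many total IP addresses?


Given: CIDR prefix /24
Host bits = 32 - 24 = 8
Total addresses = 2^8 = 256

256


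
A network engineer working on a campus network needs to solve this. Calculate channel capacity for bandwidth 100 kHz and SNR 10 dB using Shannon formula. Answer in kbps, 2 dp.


Given: B = 100 kHz, SNR = 10 dB
SNR linear = 10^(10/10) = 10
1 + SNR = 11
log2(11) = 3.4594316186
C = 100 * 1000 * 3.4594316186 = 345943.1619 bps
C = 345.943162 kbps -> 345.94 kbps (2 dp)

345.94


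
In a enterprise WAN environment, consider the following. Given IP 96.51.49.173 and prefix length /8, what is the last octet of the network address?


Given: IP = 96.51.49.173, prefix = /8
Subnet mask = 255.0.0.0
Last octet of IP: 173
Last octet of mask: 0
Network last octet = 173 AND 0 = 0

0


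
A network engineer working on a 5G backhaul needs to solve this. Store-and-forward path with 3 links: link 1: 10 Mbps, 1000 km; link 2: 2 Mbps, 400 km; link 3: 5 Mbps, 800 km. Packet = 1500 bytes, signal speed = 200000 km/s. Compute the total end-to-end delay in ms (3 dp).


Packet = 1500 bytes = 12000 bits. Store-and-forward: sum (t_trans + t_prop) per link.
Link 1: t_trans = 12000/(10*10^6) s = 1.2000 ms; t_prop = 1000/200000 s = 5.0000 ms; subtotal = 6.2000 ms
Link 2: t_trans = 12000/(2*10^6) s = 6.0000 ms; t_prop = 400/200000 s = 2.0000 ms; subtotal = 8.0000 ms
Link 3: t_trans = 12000/(5*10^6) s = 2.4000 ms; t_prop = 800/200000 s = 4.0000 ms; subtotal = 6.4000 ms
End-to-end = 6.2000 + 8.0000 + 6.4000 = 20.6000 ms -> 20.600 ms (3 dp)

20.600


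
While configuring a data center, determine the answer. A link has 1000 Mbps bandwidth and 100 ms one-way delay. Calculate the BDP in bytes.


Given: bandwidth = 1000 Mbps, delay = 100 ms
BDP in bits = 1000 * 10^6 * 100 / 1000
BDP in bits = 100000000
BDP in bytes = 100000000 / 8 = 12500000

12500000


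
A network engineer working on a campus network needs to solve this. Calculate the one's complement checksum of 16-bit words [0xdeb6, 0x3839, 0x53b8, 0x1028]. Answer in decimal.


Given words: [0xdeb6, 0x3839, 0x53b8, 0x1028]
Step 1: Sum all words
Raw sum = 57014 + 14393 + 21432 + 4136 = 96975
Step 2: Fold carry: (31439 + 1) = 31440
One's complement = ~31440 & 0xFFFF = 34095

34095


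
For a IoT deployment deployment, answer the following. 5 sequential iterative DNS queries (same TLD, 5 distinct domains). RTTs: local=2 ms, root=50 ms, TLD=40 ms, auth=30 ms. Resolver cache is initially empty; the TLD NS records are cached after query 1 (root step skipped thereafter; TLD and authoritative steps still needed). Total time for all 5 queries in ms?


Lookup 1 (cold cache): local + root + TLD + auth = 2 + 50 + 40 + 30 = 122 ms
Lookups 2..5 (TLD NS cached -> skip root; new domain -> still ask TLD and auth): local + TLD + auth = 2 + 40 + 30 = 72 ms each
Remaining 4 lookups: 4 * 72 = 288 ms
Total = 122 + 288 = 410 ms

410


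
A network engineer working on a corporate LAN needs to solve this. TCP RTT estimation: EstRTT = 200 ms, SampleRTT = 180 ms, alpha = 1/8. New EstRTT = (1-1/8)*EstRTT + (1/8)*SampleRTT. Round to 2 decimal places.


Given: EstRTT = 200 ms, SampleRTT = 180 ms, alpha = 1/8
New EstRTT = (1 - alpha) * EstRTT + alpha * SampleRTT
(7/8) * 200 = 175
(1/8) * 180 = 22.5
New EstRTT = 175 + 22.5 = 197.5 ms -> 197.50 ms (2 dp)

197.50


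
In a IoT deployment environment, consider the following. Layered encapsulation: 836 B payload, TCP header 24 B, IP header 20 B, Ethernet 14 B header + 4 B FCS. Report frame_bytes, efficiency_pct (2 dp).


TCP segment = 836 + 24 = 860 B
IP packet = 860 + 20 = 880 B
Ethernet frame = 880 + 14 + 4 = 898 B
Efficiency = app / frame = 836 / 898 = 0.930958 = 93.0958% -> 93.10% (2 dp)

898, 93.10


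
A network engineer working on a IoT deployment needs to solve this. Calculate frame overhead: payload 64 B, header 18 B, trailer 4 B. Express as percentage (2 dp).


Given: payload = 64 B, header = 18 B, trailer = 4 B
Overhead bytes = header + trailer = 18 + 4 = 22
Total frame = payload + overhead = 64 + 22 = 86
Overhead % = 22 / 86 * 100 = 25.5814% -> 25.58% (2 dp)

25.58


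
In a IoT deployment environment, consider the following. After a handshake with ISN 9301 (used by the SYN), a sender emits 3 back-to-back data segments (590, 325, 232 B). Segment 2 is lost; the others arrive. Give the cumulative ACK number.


SYN uses sequence number 9301; first data byte = ISN + 1 = 9302.
Segment 1: SEQ = 9302, len = 590 B, covers [9302, 9891]
Segment 2: SEQ = 9892, len = 325 B, covers [9892, 10216] [LOST]
Segment 3: SEQ = 10217, len = 232 B, covers [10217, 10448]
In-order data received: bytes [9302, 9891] (segments 1..1).
Segment 2 missing -> gap begins at byte 9892; later segments buffered out of order.
Cumulative ACK = next expected in-order byte = 9302 + 590 = 9892

9892


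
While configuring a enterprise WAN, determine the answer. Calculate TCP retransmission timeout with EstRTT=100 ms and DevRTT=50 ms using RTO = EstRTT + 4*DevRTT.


Given: EstRTT = 100 ms, DevRTT = 50 ms
Timeout = EstRTT + 4 * DevRTT
4 * DevRTT = 4 * 50 = 200
Timeout = 100 + 200 = 300 ms

300


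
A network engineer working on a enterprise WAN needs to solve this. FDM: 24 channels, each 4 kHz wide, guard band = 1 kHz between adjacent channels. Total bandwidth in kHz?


Given: 24 channels, 4 kHz each, guard = 1 kHz
Channel bandwidth = 24 * 4 = 96 kHz
Guard bands = 23 gaps * 1 kHz = 23 kHz
Total = 96 + 23 = 119 kHz

119


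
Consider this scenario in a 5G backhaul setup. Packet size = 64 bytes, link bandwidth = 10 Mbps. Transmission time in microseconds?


Given: packet = 64 bytes, bandwidth = 10 Mbps
Packet in bits = 64 * 8 = 512 bits
Bandwidth = 10 * 10^6 = 10000000 bps
Time = 512 / 10000000 seconds
Time in us = 512 * 10^6 / 10000000 = 51.2

51.2


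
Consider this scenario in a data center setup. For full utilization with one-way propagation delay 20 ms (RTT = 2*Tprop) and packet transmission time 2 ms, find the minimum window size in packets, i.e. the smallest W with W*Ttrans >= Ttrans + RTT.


Given: Ttrans = 2 ms, RTT = 40 ms (= 2 * Tprop, Tprop = 20 ms)
Time until first ACK returns = Ttrans + RTT = 2 + 40 = 42 ms
Need W * Ttrans >= Ttrans + RTT  ->  W >= (Ttrans + RTT) / Ttrans
(Ttrans + RTT) / Ttrans = 42 / 2 = 21
W_min = ceil(21) = 21

21


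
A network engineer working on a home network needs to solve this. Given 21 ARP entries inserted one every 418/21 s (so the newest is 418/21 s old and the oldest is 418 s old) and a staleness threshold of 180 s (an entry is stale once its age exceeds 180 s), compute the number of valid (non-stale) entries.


Ages are k * 418/21 s for k = 1..21 (spacing = 19.9048 s).
Entry k is valid iff k * 418/21 <= 180 iff k <= 21 * 180 / 418 = 9.0431
n_valid = floor(9.0431) = 9
(n_stale = 21 - 9 = 12)

9


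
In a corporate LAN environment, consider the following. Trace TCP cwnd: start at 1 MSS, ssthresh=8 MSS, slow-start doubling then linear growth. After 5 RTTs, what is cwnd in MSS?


RTT 0: cwnd = 1 MSS (initial)
RTT 1: cwnd = 2 MSS (slow start, doubled)
RTT 2: cwnd = 4 MSS (slow start, doubled)
RTT 3: cwnd = 8 MSS (slow start, doubled)
RTT 4: cwnd = 9 MSS (congestion avoidance, +1)
RTT 5: cwnd = 10 MSS (congestion avoidance, +1)

10


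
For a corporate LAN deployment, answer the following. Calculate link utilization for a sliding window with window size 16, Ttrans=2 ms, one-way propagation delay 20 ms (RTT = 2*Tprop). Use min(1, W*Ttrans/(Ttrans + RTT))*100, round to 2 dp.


Given: W = 16, Ttrans = 2 ms, RTT = 40 ms (= 2 * Tprop, Tprop = 20 ms)
Cycle time = Ttrans + RTT = 2 + 40 = 42 ms (first packet sent until its ACK returns)
W * Ttrans = 16 * 2 = 32 ms of sending per cycle
W * Ttrans / (Ttrans + RTT) = 32 / 42 = 0.761905
U = min(1, 0.761905) = 0.761905
U% = 76.19%

76.19


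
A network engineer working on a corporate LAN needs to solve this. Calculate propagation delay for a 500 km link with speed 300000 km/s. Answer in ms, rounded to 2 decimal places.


Given: distance = 500 km, speed = 300000 km/s
Delay = distance / speed = 500 / 300000 seconds
Delay in ms = 500 * 1000 / 300000
Delay = 1.6667 ms
Rounded to 2 dp = 1.67 ms

1.67


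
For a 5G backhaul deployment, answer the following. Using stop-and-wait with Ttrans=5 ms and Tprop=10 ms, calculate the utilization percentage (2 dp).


Given: Ttrans = 5 ms, Tprop = 10 ms
RTT = 2 * Tprop = 2 * 10 = 20 ms
U = Ttrans / (Ttrans + RTT)
U = 5 / (5 + 20)
U = 5 / 25 = 0.2
U% = 20.00%

20.00


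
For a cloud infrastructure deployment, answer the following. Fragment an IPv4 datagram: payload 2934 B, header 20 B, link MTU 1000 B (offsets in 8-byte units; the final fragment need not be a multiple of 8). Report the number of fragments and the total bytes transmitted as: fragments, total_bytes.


Max data per non-final fragment = floor((MTU - header)/8)*8 = floor((1000 - 20)/8)*8 = floor(980/8)*8 = 976 B
Final fragment needs no 8-byte alignment: it can carry up to MTU - header = 980 B
Non-final fragments needed = ceil((payload - 980) / 976) = ceil(1954/976) = ceil(2.0020) = 3
Number of fragments = 3 + 1 = 4
Fragment sizes (data): 3 * 976 B + 6 B (last, 6 <= 980 OK)
Total bytes sent = payload + n_frags * header = 2934 + 4*20 = 2934 + 80 = 3014 B

4, 3014


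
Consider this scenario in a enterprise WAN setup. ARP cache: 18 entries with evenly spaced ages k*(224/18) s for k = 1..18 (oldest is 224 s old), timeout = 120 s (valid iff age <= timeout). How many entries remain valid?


Ages are k * 224/18 s for k = 1..18 (spacing = 12.4444 s).
Entry k is valid iff k * 224/18 <= 120 iff k <= 18 * 120 / 224 = 9.6429
n_valid = floor(9.6429) = 9
(n_stale = 18 - 9 = 9)

9


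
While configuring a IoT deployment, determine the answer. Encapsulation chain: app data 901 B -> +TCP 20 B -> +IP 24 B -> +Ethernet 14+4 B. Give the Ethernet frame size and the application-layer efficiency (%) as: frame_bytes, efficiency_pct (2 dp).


TCP segment = 901 + 20 = 921 B
IP packet = 921 + 24 = 945 B
Ethernet frame = 945 + 14 + 4 = 963 B
Efficiency = app / frame = 901 / 963 = 0.935618 = 93.5618% -> 93.56% (2 dp)

963, 93.56


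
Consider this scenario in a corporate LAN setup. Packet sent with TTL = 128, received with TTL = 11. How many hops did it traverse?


Given: initial TTL = 128, received TTL = 11
Hops = initial TTL - received TTL
Hops = 128 - 11 = 117

117


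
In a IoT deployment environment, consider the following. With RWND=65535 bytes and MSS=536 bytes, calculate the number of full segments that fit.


Given: RWND = 65535 bytes, MSS = 536 bytes
Full segments = floor(RWND / MSS)
Full segments = floor(65535 / 536)
Full segments = floor(122.2668) = 122

122


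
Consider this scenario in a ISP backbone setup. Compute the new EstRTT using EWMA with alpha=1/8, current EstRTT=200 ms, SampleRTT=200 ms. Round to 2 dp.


Given: EstRTT = 200 ms, SampleRTT = 200 ms, alpha = 1/8
New EstRTT = (1 - alpha) * EstRTT + alpha * SampleRTT
(7/8) * 200 = 175
(1/8) * 200 = 25
New EstRTT = 175 + 25 = 200 ms -> 200.00 ms (2 dp)

200.00


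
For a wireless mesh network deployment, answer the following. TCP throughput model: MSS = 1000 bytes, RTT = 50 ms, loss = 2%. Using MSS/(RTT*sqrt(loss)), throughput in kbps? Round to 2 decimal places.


Given: MSS = 1000 bytes, RTT = 50 ms, loss = 2%
RTT in seconds = 50 / 1000 = 0.05
Loss rate = 2% = 0.02
sqrt(loss) = sqrt(0.02) = 0.141421356237
Throughput (bytes/s) = 1000 / (0.05 * 0.141421356237) = 141421.3562
Throughput (kbps) = 141421.3562 * 8 / 1000 = 1131.370850 -> 1131.37 kbps (2 dp)

1131.37
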